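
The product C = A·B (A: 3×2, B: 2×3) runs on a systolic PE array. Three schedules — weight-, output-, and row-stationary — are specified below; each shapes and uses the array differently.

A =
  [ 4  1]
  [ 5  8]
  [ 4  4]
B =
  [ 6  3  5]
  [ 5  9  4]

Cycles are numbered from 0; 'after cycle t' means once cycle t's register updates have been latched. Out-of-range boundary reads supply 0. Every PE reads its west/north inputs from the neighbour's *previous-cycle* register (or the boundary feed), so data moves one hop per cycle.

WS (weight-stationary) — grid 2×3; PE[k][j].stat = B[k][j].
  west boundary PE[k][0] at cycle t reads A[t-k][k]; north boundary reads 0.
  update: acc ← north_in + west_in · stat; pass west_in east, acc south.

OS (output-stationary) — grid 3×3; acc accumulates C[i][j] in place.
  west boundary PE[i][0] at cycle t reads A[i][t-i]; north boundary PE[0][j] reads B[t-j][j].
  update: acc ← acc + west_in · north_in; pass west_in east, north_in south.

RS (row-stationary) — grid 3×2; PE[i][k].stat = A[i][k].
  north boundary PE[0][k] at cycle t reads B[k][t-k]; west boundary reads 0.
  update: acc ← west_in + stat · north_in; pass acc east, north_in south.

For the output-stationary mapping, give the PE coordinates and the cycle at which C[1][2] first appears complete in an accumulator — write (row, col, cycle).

(row, col, cycle) = (1, 2, 4)

OS — PE[1][2] is where C[1][2] collects:
  after 0 — PE[1][2] acc=0, pass-E 0, pass-S 0
  after 1 — PE[1][2] acc=0, pass-E 0, pass-S 0
  after 2 — PE[1][2] acc=0, pass-E 0, pass-S 0
  after 3 — PE[1][2] acc=25, pass-E 5, pass-S 5
  after 4 — PE[1][2] acc=57, pass-E 8, pass-S 4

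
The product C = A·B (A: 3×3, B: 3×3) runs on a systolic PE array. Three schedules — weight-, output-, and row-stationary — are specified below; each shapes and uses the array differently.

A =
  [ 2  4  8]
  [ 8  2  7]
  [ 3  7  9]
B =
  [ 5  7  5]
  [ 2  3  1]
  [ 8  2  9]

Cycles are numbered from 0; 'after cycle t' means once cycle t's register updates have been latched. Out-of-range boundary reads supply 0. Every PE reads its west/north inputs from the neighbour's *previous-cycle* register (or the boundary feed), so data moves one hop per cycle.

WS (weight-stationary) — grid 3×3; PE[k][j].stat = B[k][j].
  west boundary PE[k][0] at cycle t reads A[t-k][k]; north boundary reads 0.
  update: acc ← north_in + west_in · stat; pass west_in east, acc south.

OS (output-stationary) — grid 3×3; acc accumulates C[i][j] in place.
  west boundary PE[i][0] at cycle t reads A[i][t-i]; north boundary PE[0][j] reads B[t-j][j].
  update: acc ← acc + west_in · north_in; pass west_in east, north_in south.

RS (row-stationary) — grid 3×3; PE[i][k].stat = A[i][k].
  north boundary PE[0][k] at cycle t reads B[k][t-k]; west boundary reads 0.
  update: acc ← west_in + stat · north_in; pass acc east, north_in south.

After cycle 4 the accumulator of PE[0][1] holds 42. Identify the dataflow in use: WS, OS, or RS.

— WS: 3×3; PE[0][1] trace:
  after 0 — PE[0][1] acc=0, pass-E 0, pass-S 0
  after 1 — PE[0][1] acc=14, pass-E 2, pass-S 14
  after 2 — PE[0][1] acc=56, pass-E 8, pass-S 56
  after 3 — PE[0][1] acc=21, pass-E 3, pass-S 21
  after 4 — PE[0][1] acc=0, pass-E 0, pass-S 0
— OS: 3×3; PE[0][1] trace:
  after 0 — PE[0][1] acc=0, pass-E 0, pass-S 0
  after 1 — PE[0][1] acc=14, pass-E 2, pass-S 7
  after 2 — PE[0][1] acc=26, pass-E 4, pass-S 3
  after 3 — PE[0][1] acc=42, pass-E 8, pass-S 2
  after 4 — PE[0][1] acc=42, pass-E 0, pass-S 0
— RS: 3×3; PE[0][1] trace:
  after 0 — PE[0][1] acc=0, pass-E 0, pass-S 0
  after 1 — PE[0][1] acc=18, pass-E 18, pass-S 2
  after 2 — PE[0][1] acc=26, pass-E 26, pass-S 3
  after 3 — PE[0][1] acc=14, pass-E 14, pass-S 1
  after 4 — PE[0][1] acc=0, pass-E 0, pass-S 0

dataflow = OS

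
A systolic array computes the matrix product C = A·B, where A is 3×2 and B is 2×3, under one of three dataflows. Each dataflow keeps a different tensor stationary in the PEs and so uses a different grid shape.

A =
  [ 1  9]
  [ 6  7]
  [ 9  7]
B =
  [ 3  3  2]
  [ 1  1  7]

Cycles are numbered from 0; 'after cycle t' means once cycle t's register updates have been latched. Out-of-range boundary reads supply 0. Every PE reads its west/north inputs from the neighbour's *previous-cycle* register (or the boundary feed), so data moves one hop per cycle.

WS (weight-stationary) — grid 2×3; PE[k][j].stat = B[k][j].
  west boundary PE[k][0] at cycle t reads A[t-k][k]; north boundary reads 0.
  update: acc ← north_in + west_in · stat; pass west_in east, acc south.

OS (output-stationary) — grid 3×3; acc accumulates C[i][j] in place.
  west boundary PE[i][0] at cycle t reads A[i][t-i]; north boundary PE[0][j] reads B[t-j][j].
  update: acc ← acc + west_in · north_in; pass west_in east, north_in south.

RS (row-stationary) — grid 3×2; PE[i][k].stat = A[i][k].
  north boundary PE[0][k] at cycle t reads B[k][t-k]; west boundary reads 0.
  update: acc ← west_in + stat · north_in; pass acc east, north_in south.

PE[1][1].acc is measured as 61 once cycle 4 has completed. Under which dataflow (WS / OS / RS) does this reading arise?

Under WS (2×3), PE[1][1]:
  [0] (1,1) acc=0 (h:0 v:0)
  [1] (1,1) acc=0 (h:0 v:0)
  [2] (1,1) acc=12 (h:9 v:12)
  [3] (1,1) acc=25 (h:7 v:25)
  [4] (1,1) acc=34 (h:7 v:34)
Under OS (3×3), PE[1][1]:
  [0] (1,1) acc=0 (h:0 v:0)
  [1] (1,1) acc=0 (h:0 v:0)
  [2] (1,1) acc=18 (h:6 v:3)
  [3] (1,1) acc=25 (h:7 v:1)
  [4] (1,1) acc=25 (h:0 v:0)
Under RS (3×2), PE[1][1]:
  [0] (1,1) acc=0 (h:0 v:0)
  [1] (1,1) acc=0 (h:0 v:0)
  [2] (1,1) acc=25 (h:25 v:1)
  [3] (1,1) acc=25 (h:25 v:1)
  [4] (1,1) acc=61 (h:61 v:7)

dataflow = RS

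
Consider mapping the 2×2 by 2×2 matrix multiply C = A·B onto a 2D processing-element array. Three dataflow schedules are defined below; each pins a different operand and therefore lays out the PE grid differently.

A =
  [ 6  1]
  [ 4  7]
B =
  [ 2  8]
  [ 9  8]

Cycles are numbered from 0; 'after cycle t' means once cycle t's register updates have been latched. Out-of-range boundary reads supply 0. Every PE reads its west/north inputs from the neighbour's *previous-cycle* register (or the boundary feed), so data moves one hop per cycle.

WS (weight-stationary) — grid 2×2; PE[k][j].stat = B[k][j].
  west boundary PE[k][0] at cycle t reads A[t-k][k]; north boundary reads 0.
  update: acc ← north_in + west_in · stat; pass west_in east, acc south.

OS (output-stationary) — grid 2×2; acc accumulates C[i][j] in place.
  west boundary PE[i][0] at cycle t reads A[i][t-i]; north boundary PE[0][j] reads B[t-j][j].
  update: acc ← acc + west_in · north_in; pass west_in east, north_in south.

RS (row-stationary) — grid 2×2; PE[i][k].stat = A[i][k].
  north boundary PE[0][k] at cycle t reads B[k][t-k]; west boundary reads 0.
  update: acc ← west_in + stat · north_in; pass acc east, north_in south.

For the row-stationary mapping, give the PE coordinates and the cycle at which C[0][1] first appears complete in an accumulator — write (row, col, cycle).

RS: C[0][1] accumulates in PE[0][1]:
  step 0 · PE0,1: acc=0; fwd→0 fwd↓0
  step 1 · PE0,1: acc=21; fwd→21 fwd↓9
  step 2 · PE0,1: acc=56; fwd→56 fwd↓8

(row, col, cycle) = (0, 1, 2)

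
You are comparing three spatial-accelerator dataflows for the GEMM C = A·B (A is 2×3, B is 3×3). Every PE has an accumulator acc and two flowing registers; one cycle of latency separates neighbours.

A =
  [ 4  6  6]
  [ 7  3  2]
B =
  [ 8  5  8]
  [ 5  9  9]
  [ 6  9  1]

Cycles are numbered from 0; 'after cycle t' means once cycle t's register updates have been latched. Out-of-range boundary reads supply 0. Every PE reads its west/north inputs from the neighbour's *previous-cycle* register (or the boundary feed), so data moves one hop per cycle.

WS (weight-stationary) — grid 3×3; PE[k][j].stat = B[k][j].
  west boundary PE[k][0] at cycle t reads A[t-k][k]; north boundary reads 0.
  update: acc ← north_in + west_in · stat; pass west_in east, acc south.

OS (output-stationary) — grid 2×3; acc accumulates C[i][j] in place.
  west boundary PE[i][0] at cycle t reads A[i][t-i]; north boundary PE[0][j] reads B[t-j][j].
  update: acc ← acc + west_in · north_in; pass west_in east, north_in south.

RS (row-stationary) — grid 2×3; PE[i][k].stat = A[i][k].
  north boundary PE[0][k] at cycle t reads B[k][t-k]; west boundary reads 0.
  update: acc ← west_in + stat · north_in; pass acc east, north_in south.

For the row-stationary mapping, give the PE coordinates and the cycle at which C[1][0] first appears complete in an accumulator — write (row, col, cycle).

RS: C[1][0] accumulates in PE[1][2]:
  0: (1,2).acc=0  regs=<0,0>
  1: (1,2).acc=0  regs=<0,0>
  2: (1,2).acc=0  regs=<0,0>
  3: (1,2).acc=83  regs=<83,6>

(row, col, cycle) = (1, 2, 3)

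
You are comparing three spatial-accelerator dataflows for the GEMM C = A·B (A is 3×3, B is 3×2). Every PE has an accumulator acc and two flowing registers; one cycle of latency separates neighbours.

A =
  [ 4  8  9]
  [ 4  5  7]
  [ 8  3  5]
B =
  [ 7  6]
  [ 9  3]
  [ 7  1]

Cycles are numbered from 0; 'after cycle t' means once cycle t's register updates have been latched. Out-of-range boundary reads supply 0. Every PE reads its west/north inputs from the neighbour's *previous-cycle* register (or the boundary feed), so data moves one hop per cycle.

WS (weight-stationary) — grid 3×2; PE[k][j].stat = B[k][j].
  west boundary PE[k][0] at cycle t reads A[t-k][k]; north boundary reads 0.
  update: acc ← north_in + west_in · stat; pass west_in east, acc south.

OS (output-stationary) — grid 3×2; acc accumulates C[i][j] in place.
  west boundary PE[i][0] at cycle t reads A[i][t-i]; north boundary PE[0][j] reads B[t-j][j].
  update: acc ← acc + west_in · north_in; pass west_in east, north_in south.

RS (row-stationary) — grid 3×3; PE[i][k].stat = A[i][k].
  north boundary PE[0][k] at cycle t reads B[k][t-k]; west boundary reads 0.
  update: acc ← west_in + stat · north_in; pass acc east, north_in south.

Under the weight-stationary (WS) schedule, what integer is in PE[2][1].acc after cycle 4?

PE[2][1].acc = 46

Tracing WS — 3×2 array, target PE[2][1]:
  cycle 0: PE[1][1] → acc 0, east 0, south 0
  cycle 0: PE[2][0] → acc 0, east 0, south 0
  cycle 0: PE[2][1] → acc 0, east 0, south 0
  cycle 1: PE[1][1] → acc 0, east 0, south 0
  cycle 1: PE[2][0] → acc 0, east 0, south 0
  cycle 1: PE[2][1] → acc 0, east 0, south 0
  cycle 2: PE[1][1] → acc 48, east 8, south 48
  cycle 2: PE[2][0] → acc 163, east 9, south 163
  cycle 2: PE[2][1] → acc 0, east 0, south 0
  cycle 3: PE[1][1] → acc 39, east 5, south 39
  cycle 3: PE[2][0] → acc 122, east 7, south 122
  cycle 3: PE[2][1] → acc 57, east 9, south 57
  cycle 4: PE[1][1] → acc 57, east 3, south 57
  cycle 4: PE[2][0] → acc 118, east 5, south 118
  cycle 4: PE[2][1] → acc 46, east 7, south 46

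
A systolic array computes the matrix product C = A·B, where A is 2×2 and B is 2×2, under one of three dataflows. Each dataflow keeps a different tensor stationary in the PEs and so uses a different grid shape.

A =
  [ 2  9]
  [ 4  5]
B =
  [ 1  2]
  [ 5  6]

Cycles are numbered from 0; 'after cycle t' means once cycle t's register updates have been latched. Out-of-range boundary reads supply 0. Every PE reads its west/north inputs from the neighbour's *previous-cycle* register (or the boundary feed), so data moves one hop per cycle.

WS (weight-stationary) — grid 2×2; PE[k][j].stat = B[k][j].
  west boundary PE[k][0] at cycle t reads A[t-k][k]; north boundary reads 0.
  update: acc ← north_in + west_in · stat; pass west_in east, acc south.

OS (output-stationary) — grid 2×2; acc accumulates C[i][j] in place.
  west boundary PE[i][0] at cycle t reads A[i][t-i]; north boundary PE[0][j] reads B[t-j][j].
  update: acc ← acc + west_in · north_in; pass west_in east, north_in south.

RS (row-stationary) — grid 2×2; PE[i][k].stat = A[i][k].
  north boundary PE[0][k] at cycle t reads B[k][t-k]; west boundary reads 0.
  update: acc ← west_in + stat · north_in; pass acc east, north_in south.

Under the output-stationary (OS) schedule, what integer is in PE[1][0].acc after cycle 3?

OS on a 2×2 grid — tracing PE[1][0] and its feeders:
  cycle 0: PE[0][0] → acc 2, east 2, south 1
  cycle 0: PE[1][0] → acc 0, east 0, south 0
  cycle 1: PE[0][0] → acc 47, east 9, south 5
  cycle 1: PE[1][0] → acc 4, east 4, south 1
  cycle 2: PE[0][0] → acc 47, east 0, south 0
  cycle 2: PE[1][0] → acc 29, east 5, south 5
  cycle 3: PE[0][0] → acc 47, east 0, south 0
  cycle 3: PE[1][0] → acc 29, east 0, south 0

PE[1][0].acc = 29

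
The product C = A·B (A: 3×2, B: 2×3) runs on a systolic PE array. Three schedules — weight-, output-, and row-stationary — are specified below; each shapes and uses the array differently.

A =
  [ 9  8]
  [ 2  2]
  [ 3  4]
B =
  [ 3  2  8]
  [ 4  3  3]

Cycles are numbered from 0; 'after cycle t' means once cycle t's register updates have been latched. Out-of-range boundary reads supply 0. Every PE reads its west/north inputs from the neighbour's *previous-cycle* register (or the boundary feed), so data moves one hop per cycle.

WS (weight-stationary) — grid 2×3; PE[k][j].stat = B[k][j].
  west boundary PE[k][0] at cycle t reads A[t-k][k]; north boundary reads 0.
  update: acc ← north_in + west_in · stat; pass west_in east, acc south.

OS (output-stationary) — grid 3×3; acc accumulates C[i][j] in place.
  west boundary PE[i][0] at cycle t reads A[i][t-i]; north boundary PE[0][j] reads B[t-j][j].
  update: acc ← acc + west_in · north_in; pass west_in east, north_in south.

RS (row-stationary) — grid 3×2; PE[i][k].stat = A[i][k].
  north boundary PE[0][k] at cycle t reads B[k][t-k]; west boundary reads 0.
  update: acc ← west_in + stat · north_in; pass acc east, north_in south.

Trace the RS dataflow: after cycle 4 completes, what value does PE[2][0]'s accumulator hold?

RS (3×2). Following PE[2][0] plus its west/north inputs:
  cycle 0: PE[1][0] → acc 0, east 0, south 0
  cycle 0: PE[2][0] → acc 0, east 0, south 0
  cycle 1: PE[1][0] → acc 6, east 6, south 3
  cycle 1: PE[2][0] → acc 0, east 0, south 0
  cycle 2: PE[1][0] → acc 4, east 4, south 2
  cycle 2: PE[2][0] → acc 9, east 9, south 3
  cycle 3: PE[1][0] → acc 16, east 16, south 8
  cycle 3: PE[2][0] → acc 6, east 6, south 2
  cycle 4: PE[1][0] → acc 0, east 0, south 0
  cycle 4: PE[2][0] → acc 24, east 24, south 8

PE[2][0].acc = 24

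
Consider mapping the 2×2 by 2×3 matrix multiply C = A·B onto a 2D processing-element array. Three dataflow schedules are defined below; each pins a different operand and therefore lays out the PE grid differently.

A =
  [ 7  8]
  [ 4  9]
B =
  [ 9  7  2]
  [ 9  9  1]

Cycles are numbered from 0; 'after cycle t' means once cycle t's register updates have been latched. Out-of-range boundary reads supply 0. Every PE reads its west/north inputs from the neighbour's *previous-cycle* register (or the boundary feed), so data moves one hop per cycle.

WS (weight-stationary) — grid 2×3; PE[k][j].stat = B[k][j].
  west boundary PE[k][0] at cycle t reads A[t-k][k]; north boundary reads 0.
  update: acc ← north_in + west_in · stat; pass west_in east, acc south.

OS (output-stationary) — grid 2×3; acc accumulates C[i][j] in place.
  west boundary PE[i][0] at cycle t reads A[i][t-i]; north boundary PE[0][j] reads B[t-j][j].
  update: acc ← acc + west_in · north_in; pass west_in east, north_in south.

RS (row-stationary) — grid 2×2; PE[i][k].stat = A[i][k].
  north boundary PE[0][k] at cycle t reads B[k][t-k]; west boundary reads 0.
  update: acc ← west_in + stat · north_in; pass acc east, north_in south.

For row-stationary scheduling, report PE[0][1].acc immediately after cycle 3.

PE[0][1].acc = 22

RS 2×2: PE[0][1] cycle-by-cycle (with neighbour feeds):
  @0  [0,0]  acc 63  |  →63  ↓9
  @0  [0,1]  acc 0  |  →0  ↓0
  @1  [0,0]  acc 49  |  →49  ↓7
  @1  [0,1]  acc 135  |  →135  ↓9
  @2  [0,0]  acc 14  |  →14  ↓2
  @2  [0,1]  acc 121  |  →121  ↓9
  @3  [0,0]  acc 0  |  →0  ↓0
  @3  [0,1]  acc 22  |  →22  ↓1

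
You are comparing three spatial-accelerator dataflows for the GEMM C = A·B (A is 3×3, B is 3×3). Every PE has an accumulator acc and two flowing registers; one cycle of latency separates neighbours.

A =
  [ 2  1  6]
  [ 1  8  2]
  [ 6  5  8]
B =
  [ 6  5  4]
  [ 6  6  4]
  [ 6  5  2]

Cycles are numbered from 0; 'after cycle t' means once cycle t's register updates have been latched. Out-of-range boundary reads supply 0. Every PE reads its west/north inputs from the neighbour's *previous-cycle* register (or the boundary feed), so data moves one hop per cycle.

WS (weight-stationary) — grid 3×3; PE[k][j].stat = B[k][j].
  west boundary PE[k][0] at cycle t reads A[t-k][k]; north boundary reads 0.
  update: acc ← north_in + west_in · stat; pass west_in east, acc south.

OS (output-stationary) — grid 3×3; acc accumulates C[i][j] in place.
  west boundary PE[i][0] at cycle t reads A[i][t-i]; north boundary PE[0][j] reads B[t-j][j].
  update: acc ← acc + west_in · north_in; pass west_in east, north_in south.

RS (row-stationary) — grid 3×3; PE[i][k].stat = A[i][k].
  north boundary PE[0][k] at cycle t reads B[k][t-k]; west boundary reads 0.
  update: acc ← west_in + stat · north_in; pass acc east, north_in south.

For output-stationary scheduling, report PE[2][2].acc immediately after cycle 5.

OS on a 3×3 grid — tracing PE[2][2] and its feeders:
  0: (1,2).acc=0  regs=<0,0>
  0: (2,1).acc=0  regs=<0,0>
  0: (2,2).acc=0  regs=<0,0>
  1: (1,2).acc=0  regs=<0,0>
  1: (2,1).acc=0  regs=<0,0>
  1: (2,2).acc=0  regs=<0,0>
  2: (1,2).acc=0  regs=<0,0>
  2: (2,1).acc=0  regs=<0,0>
  2: (2,2).acc=0  regs=<0,0>
  3: (1,2).acc=4  regs=<1,4>
  3: (2,1).acc=30  regs=<6,5>
  3: (2,2).acc=0  regs=<0,0>
  4: (1,2).acc=36  regs=<8,4>
  4: (2,1).acc=60  regs=<5,6>
  4: (2,2).acc=24  regs=<6,4>
  5: (1,2).acc=40  regs=<2,2>
  5: (2,1).acc=100  regs=<8,5>
  5: (2,2).acc=44  regs=<5,4>

PE[2][2].acc = 44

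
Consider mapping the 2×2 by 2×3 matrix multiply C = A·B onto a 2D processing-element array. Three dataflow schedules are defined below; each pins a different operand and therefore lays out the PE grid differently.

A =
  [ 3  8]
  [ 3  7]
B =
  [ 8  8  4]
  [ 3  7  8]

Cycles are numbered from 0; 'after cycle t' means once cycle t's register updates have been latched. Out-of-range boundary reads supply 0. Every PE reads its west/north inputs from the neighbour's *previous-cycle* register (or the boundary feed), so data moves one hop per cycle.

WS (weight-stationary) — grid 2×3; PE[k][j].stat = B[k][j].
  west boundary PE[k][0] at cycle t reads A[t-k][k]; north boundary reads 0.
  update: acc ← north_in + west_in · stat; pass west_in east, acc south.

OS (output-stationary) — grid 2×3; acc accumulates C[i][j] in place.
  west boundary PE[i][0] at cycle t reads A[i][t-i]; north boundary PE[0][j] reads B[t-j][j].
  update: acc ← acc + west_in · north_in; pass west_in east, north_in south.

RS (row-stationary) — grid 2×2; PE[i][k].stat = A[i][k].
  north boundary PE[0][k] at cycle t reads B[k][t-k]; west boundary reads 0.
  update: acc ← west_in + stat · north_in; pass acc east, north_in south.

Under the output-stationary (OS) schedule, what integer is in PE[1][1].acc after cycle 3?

PE[1][1].acc = 73

Tracing OS — 2×3 array, target PE[1][1]:
  after 0 — PE[0][1] acc=0, pass-E 0, pass-S 0
  after 0 — PE[1][0] acc=0, pass-E 0, pass-S 0
  after 0 — PE[1][1] acc=0, pass-E 0, pass-S 0
  after 1 — PE[0][1] acc=24, pass-E 3, pass-S 8
  after 1 — PE[1][0] acc=24, pass-E 3, pass-S 8
  after 1 — PE[1][1] acc=0, pass-E 0, pass-S 0
  after 2 — PE[0][1] acc=80, pass-E 8, pass-S 7
  after 2 — PE[1][0] acc=45, pass-E 7, pass-S 3
  after 2 — PE[1][1] acc=24, pass-E 3, pass-S 8
  after 3 — PE[0][1] acc=80, pass-E 0, pass-S 0
  after 3 — PE[1][0] acc=45, pass-E 0, pass-S 0
  after 3 — PE[1][1] acc=73, pass-E 7, pass-S 7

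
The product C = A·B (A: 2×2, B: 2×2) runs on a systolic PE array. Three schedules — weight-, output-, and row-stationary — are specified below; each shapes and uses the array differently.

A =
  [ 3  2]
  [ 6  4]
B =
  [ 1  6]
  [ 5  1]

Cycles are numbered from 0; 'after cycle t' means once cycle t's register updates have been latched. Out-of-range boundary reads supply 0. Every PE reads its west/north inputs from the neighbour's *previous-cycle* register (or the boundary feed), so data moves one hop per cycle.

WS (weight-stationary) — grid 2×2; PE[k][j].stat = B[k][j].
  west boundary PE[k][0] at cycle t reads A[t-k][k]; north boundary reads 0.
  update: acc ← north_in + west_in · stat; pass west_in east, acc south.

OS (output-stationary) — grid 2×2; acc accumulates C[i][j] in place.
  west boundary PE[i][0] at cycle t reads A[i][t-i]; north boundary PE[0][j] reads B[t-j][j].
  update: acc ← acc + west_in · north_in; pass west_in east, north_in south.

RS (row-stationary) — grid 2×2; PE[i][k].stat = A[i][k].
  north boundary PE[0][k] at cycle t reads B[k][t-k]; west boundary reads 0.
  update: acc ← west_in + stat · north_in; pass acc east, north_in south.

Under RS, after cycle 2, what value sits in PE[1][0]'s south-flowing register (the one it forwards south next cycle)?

RS on a 2×2 grid — tracing PE[1][0] and its feeders:
  c0 r0c0: 3 / 3 / 1
  c0 r1c0: 0 / 0 / 0
  c1 r0c0: 18 / 18 / 6
  c1 r1c0: 6 / 6 / 1
  c2 r0c0: 0 / 0 / 0
  c2 r1c0: 36 / 36 / 6

register = 6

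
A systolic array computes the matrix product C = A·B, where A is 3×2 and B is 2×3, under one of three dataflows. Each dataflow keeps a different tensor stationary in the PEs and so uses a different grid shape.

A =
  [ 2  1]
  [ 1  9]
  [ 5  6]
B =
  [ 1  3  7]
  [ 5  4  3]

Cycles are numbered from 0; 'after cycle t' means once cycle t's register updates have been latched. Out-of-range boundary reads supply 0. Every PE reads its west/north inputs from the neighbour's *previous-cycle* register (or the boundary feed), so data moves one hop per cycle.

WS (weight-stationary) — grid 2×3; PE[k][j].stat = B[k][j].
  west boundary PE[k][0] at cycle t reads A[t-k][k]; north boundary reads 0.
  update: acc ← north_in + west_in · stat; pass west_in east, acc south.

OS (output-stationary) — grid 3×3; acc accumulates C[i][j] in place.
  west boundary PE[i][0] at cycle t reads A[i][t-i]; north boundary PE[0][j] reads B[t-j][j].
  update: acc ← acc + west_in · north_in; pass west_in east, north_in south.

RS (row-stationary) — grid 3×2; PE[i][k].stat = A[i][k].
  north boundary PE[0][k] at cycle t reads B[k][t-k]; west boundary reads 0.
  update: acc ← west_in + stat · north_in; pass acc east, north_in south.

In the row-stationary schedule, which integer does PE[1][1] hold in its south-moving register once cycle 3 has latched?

register = 4

RS 3×2: PE[1][1] cycle-by-cycle (with neighbour feeds):
  c0 r0c1: 0 / 0 / 0
  c0 r1c0: 0 / 0 / 0
  c0 r1c1: 0 / 0 / 0
  c1 r0c1: 7 / 7 / 5
  c1 r1c0: 1 / 1 / 1
  c1 r1c1: 0 / 0 / 0
  c2 r0c1: 10 / 10 / 4
  c2 r1c0: 3 / 3 / 3
  c2 r1c1: 46 / 46 / 5
  c3 r0c1: 17 / 17 / 3
  c3 r1c0: 7 / 7 / 7
  c3 r1c1: 39 / 39 / 4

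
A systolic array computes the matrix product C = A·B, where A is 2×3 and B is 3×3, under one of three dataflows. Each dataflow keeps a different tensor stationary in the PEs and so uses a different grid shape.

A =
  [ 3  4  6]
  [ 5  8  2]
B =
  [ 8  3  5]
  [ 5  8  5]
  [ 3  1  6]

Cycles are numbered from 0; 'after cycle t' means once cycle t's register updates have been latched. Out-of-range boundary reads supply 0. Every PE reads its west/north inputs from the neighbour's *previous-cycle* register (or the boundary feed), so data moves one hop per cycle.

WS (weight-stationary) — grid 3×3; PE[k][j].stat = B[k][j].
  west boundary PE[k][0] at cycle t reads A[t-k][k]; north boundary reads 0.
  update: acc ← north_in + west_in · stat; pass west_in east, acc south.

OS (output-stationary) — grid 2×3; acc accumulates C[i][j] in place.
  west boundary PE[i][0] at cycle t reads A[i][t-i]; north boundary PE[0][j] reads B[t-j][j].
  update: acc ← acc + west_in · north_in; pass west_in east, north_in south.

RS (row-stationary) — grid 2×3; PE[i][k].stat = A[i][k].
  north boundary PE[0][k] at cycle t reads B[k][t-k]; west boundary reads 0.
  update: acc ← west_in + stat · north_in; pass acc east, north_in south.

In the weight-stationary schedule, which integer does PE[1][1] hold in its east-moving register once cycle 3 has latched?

register = 8

WS 3×3: PE[1][1] cycle-by-cycle (with neighbour feeds):
  @0  [0,1]  acc 0  |  →0  ↓0
  @0  [1,0]  acc 0  |  →0  ↓0
  @0  [1,1]  acc 0  |  →0  ↓0
  @1  [0,1]  acc 9  |  →3  ↓9
  @1  [1,0]  acc 44  |  →4  ↓44
  @1  [1,1]  acc 0  |  →0  ↓0
  @2  [0,1]  acc 15  |  →5  ↓15
  @2  [1,0]  acc 80  |  →8  ↓80
  @2  [1,1]  acc 41  |  →4  ↓41
  @3  [0,1]  acc 0  |  →0  ↓0
  @3  [1,0]  acc 0  |  →0  ↓0
  @3  [1,1]  acc 79  |  →8  ↓79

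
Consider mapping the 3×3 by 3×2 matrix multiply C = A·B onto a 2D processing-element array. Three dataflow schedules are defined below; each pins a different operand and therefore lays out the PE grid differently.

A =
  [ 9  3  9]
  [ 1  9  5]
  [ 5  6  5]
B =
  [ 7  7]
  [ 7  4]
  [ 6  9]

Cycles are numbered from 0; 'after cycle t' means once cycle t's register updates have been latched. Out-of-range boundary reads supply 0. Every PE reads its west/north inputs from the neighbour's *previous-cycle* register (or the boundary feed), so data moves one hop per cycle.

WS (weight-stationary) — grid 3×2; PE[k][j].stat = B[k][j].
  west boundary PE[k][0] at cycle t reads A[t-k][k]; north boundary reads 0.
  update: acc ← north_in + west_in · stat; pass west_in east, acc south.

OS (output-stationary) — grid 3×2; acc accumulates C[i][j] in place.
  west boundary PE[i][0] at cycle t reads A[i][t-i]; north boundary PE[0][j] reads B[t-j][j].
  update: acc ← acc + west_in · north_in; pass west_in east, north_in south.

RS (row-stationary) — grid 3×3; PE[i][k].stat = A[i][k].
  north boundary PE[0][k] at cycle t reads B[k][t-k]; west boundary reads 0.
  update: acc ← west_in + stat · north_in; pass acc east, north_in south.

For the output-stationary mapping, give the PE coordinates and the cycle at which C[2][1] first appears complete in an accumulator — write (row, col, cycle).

Under OS, C[2][1] lands at PE[2][1]:
  [0] (2,1) acc=0 (h:0 v:0)
  [1] (2,1) acc=0 (h:0 v:0)
  [2] (2,1) acc=0 (h:0 v:0)
  [3] (2,1) acc=35 (h:5 v:7)
  [4] (2,1) acc=59 (h:6 v:4)
  [5] (2,1) acc=104 (h:5 v:9)

(row, col, cycle) = (2, 1, 5)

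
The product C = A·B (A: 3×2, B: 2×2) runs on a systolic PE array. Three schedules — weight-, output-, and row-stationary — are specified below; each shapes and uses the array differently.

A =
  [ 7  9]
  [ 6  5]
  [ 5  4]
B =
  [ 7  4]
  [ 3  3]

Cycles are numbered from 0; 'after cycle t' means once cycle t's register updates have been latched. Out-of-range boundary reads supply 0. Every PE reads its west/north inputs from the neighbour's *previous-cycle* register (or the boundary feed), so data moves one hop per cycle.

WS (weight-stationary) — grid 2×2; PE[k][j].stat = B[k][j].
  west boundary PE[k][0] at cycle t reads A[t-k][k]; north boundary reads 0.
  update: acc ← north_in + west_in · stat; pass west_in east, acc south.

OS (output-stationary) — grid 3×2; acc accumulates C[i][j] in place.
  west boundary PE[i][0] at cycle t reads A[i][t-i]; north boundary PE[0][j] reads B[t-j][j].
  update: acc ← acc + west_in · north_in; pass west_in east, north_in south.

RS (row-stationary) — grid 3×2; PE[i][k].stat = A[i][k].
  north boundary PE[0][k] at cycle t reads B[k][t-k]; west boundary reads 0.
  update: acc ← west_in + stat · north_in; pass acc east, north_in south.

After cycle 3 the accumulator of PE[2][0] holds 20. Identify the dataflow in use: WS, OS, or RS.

WS (2×2): PE[2][0] does not exist.
OS (3×2 grid), PE[2][0]:
  cycle 0: PE[2][0] → acc 0, east 0, south 0
  cycle 1: PE[2][0] → acc 0, east 0, south 0
  cycle 2: PE[2][0] → acc 35, east 5, south 7
  cycle 3: PE[2][0] → acc 47, east 4, south 3
RS (3×2 grid), PE[2][0]:
  cycle 0: PE[2][0] → acc 0, east 0, south 0
  cycle 1: PE[2][0] → acc 0, east 0, south 0
  cycle 2: PE[2][0] → acc 35, east 35, south 7
  cycle 3: PE[2][0] → acc 20, east 20, south 4

dataflow = RS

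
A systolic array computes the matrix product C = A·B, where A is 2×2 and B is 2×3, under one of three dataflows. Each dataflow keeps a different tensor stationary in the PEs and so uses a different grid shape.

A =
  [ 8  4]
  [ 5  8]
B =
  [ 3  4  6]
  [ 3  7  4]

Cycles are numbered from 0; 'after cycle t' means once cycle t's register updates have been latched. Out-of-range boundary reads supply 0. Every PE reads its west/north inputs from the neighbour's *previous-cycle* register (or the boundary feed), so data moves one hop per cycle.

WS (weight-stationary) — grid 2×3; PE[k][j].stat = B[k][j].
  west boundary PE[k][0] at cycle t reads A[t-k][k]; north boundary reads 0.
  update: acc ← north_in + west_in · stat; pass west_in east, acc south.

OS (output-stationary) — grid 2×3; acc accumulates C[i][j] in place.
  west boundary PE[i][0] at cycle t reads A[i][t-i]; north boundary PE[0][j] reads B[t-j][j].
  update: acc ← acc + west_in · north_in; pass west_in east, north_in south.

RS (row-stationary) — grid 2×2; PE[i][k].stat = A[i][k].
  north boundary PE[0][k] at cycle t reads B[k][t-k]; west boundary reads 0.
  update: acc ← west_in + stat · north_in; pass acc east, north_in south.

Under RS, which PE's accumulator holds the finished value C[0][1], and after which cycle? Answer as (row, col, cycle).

(row, col, cycle) = (0, 1, 2)

RS: C[0][1] accumulates in PE[0][1]:
  0: (0,1).acc=0  regs=<0,0>
  1: (0,1).acc=36  regs=<36,3>
  2: (0,1).acc=60  regs=<60,7>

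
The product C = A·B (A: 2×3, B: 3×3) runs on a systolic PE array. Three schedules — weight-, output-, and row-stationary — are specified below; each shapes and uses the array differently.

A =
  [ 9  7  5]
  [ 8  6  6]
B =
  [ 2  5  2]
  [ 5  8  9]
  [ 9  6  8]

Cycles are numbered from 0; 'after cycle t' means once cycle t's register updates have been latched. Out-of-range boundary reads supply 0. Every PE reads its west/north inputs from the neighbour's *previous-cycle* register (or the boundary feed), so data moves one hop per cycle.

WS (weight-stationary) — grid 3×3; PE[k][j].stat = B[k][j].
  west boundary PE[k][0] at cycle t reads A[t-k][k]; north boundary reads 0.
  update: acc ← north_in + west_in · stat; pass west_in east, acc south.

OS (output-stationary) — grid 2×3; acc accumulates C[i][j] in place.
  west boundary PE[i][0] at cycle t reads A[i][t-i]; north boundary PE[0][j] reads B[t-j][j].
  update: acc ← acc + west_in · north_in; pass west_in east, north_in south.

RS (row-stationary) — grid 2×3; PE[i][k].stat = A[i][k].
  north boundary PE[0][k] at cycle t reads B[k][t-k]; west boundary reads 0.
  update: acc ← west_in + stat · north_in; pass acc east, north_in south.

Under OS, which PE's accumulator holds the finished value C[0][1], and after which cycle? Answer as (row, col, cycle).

(row, col, cycle) = (0, 1, 3)

OS — PE[0][1] is where C[0][1] collects:
  @0  [0,1]  acc 0  |  →0  ↓0
  @1  [0,1]  acc 45  |  →9  ↓5
  @2  [0,1]  acc 101  |  →7  ↓8
  @3  [0,1]  acc 131  |  →5  ↓6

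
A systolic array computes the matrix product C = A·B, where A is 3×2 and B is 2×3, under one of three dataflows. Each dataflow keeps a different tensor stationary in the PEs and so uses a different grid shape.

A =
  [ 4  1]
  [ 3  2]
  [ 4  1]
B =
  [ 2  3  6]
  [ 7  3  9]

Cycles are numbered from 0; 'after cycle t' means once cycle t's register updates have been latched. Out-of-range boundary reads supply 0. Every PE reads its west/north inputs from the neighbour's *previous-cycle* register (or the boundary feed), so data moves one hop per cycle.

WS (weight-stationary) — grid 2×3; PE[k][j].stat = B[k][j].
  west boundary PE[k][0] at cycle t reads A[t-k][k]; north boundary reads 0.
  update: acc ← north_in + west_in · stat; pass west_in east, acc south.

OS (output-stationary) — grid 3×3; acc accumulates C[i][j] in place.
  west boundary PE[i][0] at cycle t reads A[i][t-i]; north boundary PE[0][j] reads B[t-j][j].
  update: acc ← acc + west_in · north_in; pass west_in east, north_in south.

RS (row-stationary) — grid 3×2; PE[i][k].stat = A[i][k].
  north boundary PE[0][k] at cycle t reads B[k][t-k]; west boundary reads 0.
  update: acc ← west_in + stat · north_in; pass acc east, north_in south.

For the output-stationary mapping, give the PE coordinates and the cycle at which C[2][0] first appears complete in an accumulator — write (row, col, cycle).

Under OS, C[2][0] lands at PE[2][0]:
  step 0 · PE2,0: acc=0; fwd→0 fwd↓0
  step 1 · PE2,0: acc=0; fwd→0 fwd↓0
  step 2 · PE2,0: acc=8; fwd→4 fwd↓2
  step 3 · PE2,0: acc=15; fwd→1 fwd↓7

(row, col, cycle) = (2, 0, 3)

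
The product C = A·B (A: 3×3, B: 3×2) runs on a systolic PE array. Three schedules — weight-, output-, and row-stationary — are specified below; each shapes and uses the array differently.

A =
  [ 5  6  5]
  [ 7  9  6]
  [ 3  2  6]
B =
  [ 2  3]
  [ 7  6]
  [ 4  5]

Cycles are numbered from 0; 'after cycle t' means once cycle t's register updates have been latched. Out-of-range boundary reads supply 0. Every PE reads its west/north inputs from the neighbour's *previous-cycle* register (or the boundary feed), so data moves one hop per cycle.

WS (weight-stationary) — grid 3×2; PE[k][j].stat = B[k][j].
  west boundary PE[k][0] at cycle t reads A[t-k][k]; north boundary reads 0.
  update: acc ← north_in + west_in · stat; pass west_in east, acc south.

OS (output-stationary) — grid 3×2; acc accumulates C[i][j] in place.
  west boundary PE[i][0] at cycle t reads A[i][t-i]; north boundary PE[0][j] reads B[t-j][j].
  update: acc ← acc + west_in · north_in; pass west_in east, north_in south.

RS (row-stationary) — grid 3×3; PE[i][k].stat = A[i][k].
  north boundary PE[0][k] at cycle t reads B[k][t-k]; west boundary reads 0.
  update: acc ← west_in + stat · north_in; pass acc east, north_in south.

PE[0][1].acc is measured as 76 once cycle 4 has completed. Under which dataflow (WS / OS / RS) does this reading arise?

dataflow = OS

— WS: 3×2; PE[0][1] trace:
  cycle 0: PE[0][1] → acc 0, east 0, south 0
  cycle 1: PE[0][1] → acc 15, east 5, south 15
  cycle 2: PE[0][1] → acc 21, east 7, south 21
  cycle 3: PE[0][1] → acc 9, east 3, south 9
  cycle 4: PE[0][1] → acc 0, east 0, south 0
— OS: 3×2; PE[0][1] trace:
  cycle 0: PE[0][1] → acc 0, east 0, south 0
  cycle 1: PE[0][1] → acc 15, east 5, south 3
  cycle 2: PE[0][1] → acc 51, east 6, south 6
  cycle 3: PE[0][1] → acc 76, east 5, south 5
  cycle 4: PE[0][1] → acc 76, east 0, south 0
— RS: 3×3; PE[0][1] trace:
  cycle 0: PE[0][1] → acc 0, east 0, south 0
  cycle 1: PE[0][1] → acc 52, east 52, south 7
  cycle 2: PE[0][1] → acc 51, east 51, south 6
  cycle 3: PE[0][1] → acc 0, east 0, south 0
  cycle 4: PE[0][1] → acc 0, east 0, south 0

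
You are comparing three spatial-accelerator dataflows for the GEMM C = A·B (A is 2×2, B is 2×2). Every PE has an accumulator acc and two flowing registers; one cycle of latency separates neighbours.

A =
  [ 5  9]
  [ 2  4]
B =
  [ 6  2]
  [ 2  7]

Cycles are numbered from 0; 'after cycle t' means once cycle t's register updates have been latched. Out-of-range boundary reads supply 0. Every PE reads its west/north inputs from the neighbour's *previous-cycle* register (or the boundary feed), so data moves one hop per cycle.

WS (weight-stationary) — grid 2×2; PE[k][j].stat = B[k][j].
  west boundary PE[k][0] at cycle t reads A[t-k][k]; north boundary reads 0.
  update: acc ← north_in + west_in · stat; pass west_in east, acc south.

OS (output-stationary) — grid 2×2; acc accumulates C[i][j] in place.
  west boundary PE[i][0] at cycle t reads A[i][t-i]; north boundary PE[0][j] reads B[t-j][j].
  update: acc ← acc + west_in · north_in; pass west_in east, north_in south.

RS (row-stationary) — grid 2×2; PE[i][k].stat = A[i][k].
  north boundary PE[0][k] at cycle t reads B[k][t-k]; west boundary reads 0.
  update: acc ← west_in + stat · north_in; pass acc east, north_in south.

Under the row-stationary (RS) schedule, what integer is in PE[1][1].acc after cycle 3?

Tracing RS — 2×2 array, target PE[1][1]:
  after 0 — PE[0][1] acc=0, pass-E 0, pass-S 0
  after 0 — PE[1][0] acc=0, pass-E 0, pass-S 0
  after 0 — PE[1][1] acc=0, pass-E 0, pass-S 0
  after 1 — PE[0][1] acc=48, pass-E 48, pass-S 2
  after 1 — PE[1][0] acc=12, pass-E 12, pass-S 6
  after 1 — PE[1][1] acc=0, pass-E 0, pass-S 0
  after 2 — PE[0][1] acc=73, pass-E 73, pass-S 7
  after 2 — PE[1][0] acc=4, pass-E 4, pass-S 2
  after 2 — PE[1][1] acc=20, pass-E 20, pass-S 2
  after 3 — PE[0][1] acc=0, pass-E 0, pass-S 0
  after 3 — PE[1][0] acc=0, pass-E 0, pass-S 0
  after 3 — PE[1][1] acc=32, pass-E 32, pass-S 7

PE[1][1].acc = 32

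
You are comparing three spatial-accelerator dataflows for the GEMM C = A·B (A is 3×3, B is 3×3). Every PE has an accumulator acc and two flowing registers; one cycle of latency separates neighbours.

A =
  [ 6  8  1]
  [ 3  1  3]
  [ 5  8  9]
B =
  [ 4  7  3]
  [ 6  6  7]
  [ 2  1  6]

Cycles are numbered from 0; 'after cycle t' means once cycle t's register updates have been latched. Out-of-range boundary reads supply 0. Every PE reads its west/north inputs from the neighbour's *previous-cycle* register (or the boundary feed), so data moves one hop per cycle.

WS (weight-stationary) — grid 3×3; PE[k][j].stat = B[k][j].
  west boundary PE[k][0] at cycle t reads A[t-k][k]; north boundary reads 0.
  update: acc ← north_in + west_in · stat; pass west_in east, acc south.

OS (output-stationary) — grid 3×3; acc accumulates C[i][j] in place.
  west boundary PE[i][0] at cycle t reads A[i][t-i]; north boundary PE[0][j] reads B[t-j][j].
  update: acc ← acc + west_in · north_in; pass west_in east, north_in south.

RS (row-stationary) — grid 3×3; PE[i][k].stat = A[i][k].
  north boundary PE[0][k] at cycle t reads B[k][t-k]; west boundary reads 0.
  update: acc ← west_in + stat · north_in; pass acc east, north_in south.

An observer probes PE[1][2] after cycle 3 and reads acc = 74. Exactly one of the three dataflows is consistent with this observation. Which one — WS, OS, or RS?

dataflow = WS

Under WS (3×3), PE[1][2]:
  [0] (1,2) acc=0 (h:0 v:0)
  [1] (1,2) acc=0 (h:0 v:0)
  [2] (1,2) acc=0 (h:0 v:0)
  [3] (1,2) acc=74 (h:8 v:74)
Under OS (3×3), PE[1][2]:
  [0] (1,2) acc=0 (h:0 v:0)
  [1] (1,2) acc=0 (h:0 v:0)
  [2] (1,2) acc=0 (h:0 v:0)
  [3] (1,2) acc=9 (h:3 v:3)
Under RS (3×3), PE[1][2]:
  [0] (1,2) acc=0 (h:0 v:0)
  [1] (1,2) acc=0 (h:0 v:0)
  [2] (1,2) acc=0 (h:0 v:0)
  [3] (1,2) acc=24 (h:24 v:2)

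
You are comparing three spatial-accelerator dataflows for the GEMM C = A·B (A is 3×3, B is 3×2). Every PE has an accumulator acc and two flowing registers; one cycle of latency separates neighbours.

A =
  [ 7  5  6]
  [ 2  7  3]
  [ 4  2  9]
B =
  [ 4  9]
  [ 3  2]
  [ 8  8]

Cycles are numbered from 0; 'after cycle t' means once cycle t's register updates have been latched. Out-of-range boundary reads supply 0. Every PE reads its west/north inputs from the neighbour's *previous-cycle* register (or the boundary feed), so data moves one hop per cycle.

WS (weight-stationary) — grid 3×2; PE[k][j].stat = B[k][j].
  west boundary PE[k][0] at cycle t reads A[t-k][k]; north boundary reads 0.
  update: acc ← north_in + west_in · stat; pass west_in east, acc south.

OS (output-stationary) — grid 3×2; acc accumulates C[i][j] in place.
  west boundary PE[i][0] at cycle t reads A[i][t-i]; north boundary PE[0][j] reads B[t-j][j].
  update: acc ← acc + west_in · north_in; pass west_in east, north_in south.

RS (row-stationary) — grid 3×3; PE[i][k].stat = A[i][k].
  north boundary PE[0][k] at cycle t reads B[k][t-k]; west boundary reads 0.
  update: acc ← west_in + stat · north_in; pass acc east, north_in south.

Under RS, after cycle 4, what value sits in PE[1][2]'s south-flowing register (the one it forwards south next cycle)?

register = 8

Tracing RS — 3×3 array, target PE[1][2]:
  0: (0,2).acc=0  regs=<0,0>
  0: (1,1).acc=0  regs=<0,0>
  0: (1,2).acc=0  regs=<0,0>
  1: (0,2).acc=0  regs=<0,0>
  1: (1,1).acc=0  regs=<0,0>
  1: (1,2).acc=0  regs=<0,0>
  2: (0,2).acc=91  regs=<91,8>
  2: (1,1).acc=29  regs=<29,3>
  2: (1,2).acc=0  regs=<0,0>
  3: (0,2).acc=121  regs=<121,8>
  3: (1,1).acc=32  regs=<32,2>
  3: (1,2).acc=53  regs=<53,8>
  4: (0,2).acc=0  regs=<0,0>
  4: (1,1).acc=0  regs=<0,0>
  4: (1,2).acc=56  regs=<56,8>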